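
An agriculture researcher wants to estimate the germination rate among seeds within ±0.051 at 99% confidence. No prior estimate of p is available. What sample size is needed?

Conservative approach: use p = 0.5 (maximizes p(1-p) = 0.25). n = z²(0.25)/E² = 2.576²×0.25/0.051² = 637.8 → n = 638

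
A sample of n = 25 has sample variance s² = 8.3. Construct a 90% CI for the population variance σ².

df = 24. χ²_{0.05} = 36.415, χ²_{0.95} = 13.848. CI for σ² = ((n-1)s²/χ²_{α/2}, (n-1)s²/χ²_{1-α/2}) = (24·8.3/36.415, 24·8.3/13.848) = (5.47, 14.38)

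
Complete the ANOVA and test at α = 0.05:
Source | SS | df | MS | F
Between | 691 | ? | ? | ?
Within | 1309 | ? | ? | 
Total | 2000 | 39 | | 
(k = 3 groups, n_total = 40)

df_between = 2, df_within = 37. MS_between = 345.5, MS_within = 35.38. F = 9.766, F_crit ≈ 3.252. Reject H₀.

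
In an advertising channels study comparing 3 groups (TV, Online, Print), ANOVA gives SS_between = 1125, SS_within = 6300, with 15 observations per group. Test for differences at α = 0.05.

df_between = 2, df_within = 42. F = MS_between/MS_within = 562.5/150.0 = 3.75. F_crit ≈ 3.22. Reject H₀. At least one mean differs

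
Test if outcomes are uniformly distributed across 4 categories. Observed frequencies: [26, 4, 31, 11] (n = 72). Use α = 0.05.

Expected = 18 each. χ² = Σ(O-E)²/E = 26.556. df = 3, critical value = 7.815. Reject H₀.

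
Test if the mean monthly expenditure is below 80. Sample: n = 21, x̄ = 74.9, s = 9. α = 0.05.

t = (74.9 - 80)/(9/√21) = -2.597, df = 20. Critical t = -1.725. Reject H₀.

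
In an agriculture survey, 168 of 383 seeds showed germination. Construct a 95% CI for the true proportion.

p̂ = 0.439. CI = p̂ ± z*√(p̂(1-p̂)/n) = (0.389, 0.488)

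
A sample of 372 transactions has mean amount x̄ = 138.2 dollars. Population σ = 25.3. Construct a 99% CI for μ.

CI = x̄ ± z*(σ/√n) = 138.2 ± 2.576(25.3/√372) = 138.2 ± 3.38 = (134.82, 141.58)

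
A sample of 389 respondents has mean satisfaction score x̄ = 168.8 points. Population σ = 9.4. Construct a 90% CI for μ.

CI = x̄ ± z*(σ/√n) = 168.8 ± 1.645(9.4/√389) = 168.8 ± 0.78 = (168.02, 169.58)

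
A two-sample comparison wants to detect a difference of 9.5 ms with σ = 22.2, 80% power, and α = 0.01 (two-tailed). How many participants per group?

n per group = 2(z_α/2 + z_β)²σ²/d² = 2×(2.576 + 0.84)²×22.2²/9.5² = 127.4 → n = 128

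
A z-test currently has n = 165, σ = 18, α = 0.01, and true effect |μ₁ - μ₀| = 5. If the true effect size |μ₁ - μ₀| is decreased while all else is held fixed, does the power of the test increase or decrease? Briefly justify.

Power decreases: a smaller true effect decreases the non-centrality λ = |μ₁ - μ₀|/(σ/√n).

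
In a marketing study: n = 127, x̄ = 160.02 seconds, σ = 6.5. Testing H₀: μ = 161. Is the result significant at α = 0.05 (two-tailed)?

z = (160.02 - 161)/(6.5/√127) = -1.699. Since |z| ≤ 1.96, not significant at α = 0.05.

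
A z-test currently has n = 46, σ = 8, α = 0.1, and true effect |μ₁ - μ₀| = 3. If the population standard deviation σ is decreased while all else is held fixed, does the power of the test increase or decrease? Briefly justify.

Power increases: a smaller σ shrinks the standard error σ/√n, moving the sampling distribution under H₁ further from the critical value.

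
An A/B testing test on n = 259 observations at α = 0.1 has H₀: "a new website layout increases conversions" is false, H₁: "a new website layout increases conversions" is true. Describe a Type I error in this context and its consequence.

Type I error: rejecting H₀ when it is true — concluding that a new website layout increases conversions when in fact it is not. Consequence: rolling out a layout that doesn't actually help — wasted engineering effort.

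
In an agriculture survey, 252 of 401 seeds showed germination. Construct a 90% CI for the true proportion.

p̂ = 0.628. CI = p̂ ± z*√(p̂(1-p̂)/n) = (0.589, 0.668)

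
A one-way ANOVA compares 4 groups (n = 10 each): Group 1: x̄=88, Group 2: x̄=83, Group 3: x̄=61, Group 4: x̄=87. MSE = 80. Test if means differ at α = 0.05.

Grand mean = 79.75. SS_between = 4827.5, MS_between = 1609.17. F = 20.115, F_crit ≈ 2.866. Reject H₀.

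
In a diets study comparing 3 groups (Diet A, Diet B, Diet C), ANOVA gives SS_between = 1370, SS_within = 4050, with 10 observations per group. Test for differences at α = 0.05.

df_between = 2, df_within = 27. F = MS_between/MS_within = 685.0/150.0 = 4.567. F_crit ≈ 3.354. Reject H₀. At least one mean differs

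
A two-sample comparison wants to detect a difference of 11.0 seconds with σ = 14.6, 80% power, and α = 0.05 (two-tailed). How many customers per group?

n per group = 2(z_α/2 + z_β)²σ²/d² = 2×(1.96 + 0.84)²×14.6²/11.0² = 27.6 → n = 28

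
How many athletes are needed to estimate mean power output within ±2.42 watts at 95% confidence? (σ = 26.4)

n = (z*σ/E)² = (1.96×26.4/2.42)² = 457.2 → n = 458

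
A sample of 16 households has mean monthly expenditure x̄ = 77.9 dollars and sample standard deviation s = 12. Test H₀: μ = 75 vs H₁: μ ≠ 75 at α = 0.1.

t = (x̄ - μ₀)/(s/√n) = (77.9 - 75)/(12/√16) = 0.967. df = 15, critical t = ±1.753. Fail to reject H₀.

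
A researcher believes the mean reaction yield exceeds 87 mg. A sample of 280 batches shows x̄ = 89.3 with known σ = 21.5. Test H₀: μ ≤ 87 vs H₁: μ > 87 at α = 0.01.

z = 1.79. Critical value: 2.33. Fail to reject H₀.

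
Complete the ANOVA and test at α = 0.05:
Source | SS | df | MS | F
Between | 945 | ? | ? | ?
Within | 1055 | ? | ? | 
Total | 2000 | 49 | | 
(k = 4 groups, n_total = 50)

df_between = 3, df_within = 46. MS_between = 315.0, MS_within = 22.93. F = 13.735, F_crit ≈ 2.807. Reject H₀.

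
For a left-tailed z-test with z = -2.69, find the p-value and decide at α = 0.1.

p = P(Z < -2.69) = Φ(-2.69) ≈ 0.0036. Since p < 0.1, reject H₀ (significant) at α = 0.1.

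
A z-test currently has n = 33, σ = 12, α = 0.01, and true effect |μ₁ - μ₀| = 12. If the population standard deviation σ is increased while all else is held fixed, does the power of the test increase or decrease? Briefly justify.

Power decreases: a larger σ inflates the standard error σ/√n, pulling the sampling distribution under H₁ back toward the critical value.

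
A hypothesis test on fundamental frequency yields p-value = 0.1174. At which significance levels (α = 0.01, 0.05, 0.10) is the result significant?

p = 0.1174. Not significant at any of the given levels.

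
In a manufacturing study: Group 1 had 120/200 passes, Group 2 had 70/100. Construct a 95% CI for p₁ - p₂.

p̂₁ = 0.6, p̂₂ = 0.7. Difference = -0.1. CI = (-0.213, 0.013)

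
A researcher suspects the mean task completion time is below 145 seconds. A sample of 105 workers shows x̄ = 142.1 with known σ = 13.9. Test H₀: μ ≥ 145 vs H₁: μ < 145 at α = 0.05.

z = -2.138. Critical value: -1.645. Reject H₀.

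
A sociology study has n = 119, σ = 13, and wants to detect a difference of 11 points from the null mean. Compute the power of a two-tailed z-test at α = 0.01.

SE = σ/√n = 13/√119 = 1.192. Non-centrality λ = d/SE = 11/1.192 = 9.23. Power ≈ Φ(λ - z_{α/2}) = Φ(9.23 - 2.576) = Φ(6.654) = 1.0.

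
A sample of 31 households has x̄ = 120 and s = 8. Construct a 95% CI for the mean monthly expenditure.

CI = x̄ ± t*(s/√n) = 120 ± 2.042(8/√31) = (117.07, 122.93)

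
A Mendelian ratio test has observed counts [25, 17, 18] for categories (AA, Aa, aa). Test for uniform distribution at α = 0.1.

Expected = 20 each. χ² = Σ(O-E)²/E = 1.9. df = 2, critical value = 4.605. Fail to reject H₀.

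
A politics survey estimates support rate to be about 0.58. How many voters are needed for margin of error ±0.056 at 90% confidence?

n = z²p(1-p)/E² = 1.645²×0.58×0.42/0.056² = 210.2 → n = 211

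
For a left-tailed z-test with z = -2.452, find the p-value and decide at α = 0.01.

p = P(Z < -2.452) = Φ(-2.452) ≈ 0.0071. Since p < 0.01, reject H₀ (significant) at α = 0.01.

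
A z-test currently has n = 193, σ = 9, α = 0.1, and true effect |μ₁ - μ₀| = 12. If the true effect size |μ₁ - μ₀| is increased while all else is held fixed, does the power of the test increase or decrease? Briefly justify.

Power increases: a larger true effect increases the non-centrality λ = |μ₁ - μ₀|/(σ/√n).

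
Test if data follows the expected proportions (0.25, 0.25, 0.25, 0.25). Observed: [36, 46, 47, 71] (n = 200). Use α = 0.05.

Expected: [50.0, 50.0, 50.0, 50.0]. χ² = 13.24. df = 3, critical = 7.815. Reject H₀.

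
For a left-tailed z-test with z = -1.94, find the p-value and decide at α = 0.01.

p = P(Z < -1.94) = Φ(-1.94) ≈ 0.0262. Since p ≥ 0.01, fail to reject H₀ (not significant) at α = 0.01.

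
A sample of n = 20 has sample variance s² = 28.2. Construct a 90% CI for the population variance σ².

df = 19. χ²_{0.05} = 30.144, χ²_{0.95} = 10.117. CI for σ² = ((n-1)s²/χ²_{α/2}, (n-1)s²/χ²_{1-α/2}) = (19·28.2/30.144, 19·28.2/10.117) = (17.77, 52.96)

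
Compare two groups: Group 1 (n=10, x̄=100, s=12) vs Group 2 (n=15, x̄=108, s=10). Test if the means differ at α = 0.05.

Pooled sp = 10.83. t = -1.81, df = 23. Critical t = ±2.069. Fail to reject H₀.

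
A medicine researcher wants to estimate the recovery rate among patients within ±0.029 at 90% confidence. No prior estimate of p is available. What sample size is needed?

Conservative approach: use p = 0.5 (maximizes p(1-p) = 0.25). n = z²(0.25)/E² = 1.645²×0.25/0.029² = 804.4 → n = 805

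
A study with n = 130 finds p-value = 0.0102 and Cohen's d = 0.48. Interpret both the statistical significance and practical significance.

Statistically significant (p = 0.0102 < 0.05). Cohen's d = 0.48 indicates a small effect size. Both statistical and practical significance should be considered.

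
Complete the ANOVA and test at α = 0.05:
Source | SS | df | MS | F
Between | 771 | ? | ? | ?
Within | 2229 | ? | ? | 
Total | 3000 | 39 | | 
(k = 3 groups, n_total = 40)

df_between = 2, df_within = 37. MS_between = 385.5, MS_within = 60.24. F = 6.399, F_crit ≈ 3.252. Reject H₀.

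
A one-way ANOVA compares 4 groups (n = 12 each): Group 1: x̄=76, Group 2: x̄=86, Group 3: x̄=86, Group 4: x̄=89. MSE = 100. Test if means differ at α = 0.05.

Grand mean = 84.25. SS_between = 1161.0, MS_between = 387.0. F = 3.87, F_crit ≈ 2.816. Reject H₀.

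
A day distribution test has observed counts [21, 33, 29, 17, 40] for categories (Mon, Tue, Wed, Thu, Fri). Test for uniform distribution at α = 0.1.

Expected = 28 each. χ² = Σ(O-E)²/E = 12.143. df = 4, critical value = 7.779. Reject H₀.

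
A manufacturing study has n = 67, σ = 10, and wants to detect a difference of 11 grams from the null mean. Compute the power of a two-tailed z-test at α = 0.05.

SE = σ/√n = 10/√67 = 1.222. Non-centrality λ = d/SE = 11/1.222 = 9.004. Power ≈ Φ(λ - z_{α/2}) = Φ(9.004 - 1.96) = Φ(7.044) = 1.0.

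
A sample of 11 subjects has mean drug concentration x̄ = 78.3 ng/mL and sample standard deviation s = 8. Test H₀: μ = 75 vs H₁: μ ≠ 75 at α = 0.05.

t = (x̄ - μ₀)/(s/√n) = (78.3 - 75)/(8/√11) = 1.368. df = 10, critical t = ±2.228. Fail to reject H₀.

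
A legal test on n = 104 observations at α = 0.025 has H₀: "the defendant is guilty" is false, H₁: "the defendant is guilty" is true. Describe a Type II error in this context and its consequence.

Type II error: failing to reject H₀ when it is false — concluding that the defendant is guilty is not supported when in fact it is. Consequence: acquitting a guilty person.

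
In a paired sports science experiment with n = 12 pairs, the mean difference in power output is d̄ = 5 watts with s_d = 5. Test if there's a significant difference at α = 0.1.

t = d̄/(s_d/√n) = 5/(5/√12) = 3.464. df = 11, critical t = ±1.796. Reject H₀.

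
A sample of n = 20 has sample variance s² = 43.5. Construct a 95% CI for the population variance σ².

df = 19. χ²_{0.025} = 32.852, χ²_{0.975} = 8.907. CI for σ² = ((n-1)s²/χ²_{α/2}, (n-1)s²/χ²_{1-α/2}) = (19·43.5/32.852, 19·43.5/8.907) = (25.16, 92.79)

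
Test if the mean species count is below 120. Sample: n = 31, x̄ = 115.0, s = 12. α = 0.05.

t = (115.0 - 120)/(12/√31) = -2.32, df = 30. Critical t = -1.697. Reject H₀.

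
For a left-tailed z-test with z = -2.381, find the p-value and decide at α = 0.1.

p = P(Z < -2.381) = Φ(-2.381) ≈ 0.0086. Since p < 0.1, reject H₀ (significant) at α = 0.1.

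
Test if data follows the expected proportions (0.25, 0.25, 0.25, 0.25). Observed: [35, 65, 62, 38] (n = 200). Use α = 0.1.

Expected: [50.0, 50.0, 50.0, 50.0]. χ² = 14.76. df = 3, critical = 6.251. Reject H₀.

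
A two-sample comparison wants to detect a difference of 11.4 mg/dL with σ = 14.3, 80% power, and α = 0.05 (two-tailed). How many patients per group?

n per group = 2(z_α/2 + z_β)²σ²/d² = 2×(1.96 + 0.84)²×14.3²/11.4² = 24.7 → n = 25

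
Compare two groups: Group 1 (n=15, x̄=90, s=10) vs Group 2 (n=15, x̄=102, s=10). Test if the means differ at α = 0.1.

Pooled sp = 10.0. t = -3.286, df = 28. Critical t = ±1.701. Reject H₀.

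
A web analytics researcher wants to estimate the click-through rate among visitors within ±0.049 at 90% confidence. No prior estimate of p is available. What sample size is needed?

Conservative approach: use p = 0.5 (maximizes p(1-p) = 0.25). n = z²(0.25)/E² = 1.645²×0.25/0.049² = 281.8 → n = 282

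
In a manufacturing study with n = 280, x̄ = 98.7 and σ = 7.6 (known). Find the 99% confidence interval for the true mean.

CI = x̄ ± z*(σ/√n) = 98.7 ± 2.576(7.6/√280) = 98.7 ± 1.17 = (97.53, 99.87)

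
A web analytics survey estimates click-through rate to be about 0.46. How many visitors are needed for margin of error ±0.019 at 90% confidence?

n = z²p(1-p)/E² = 1.645²×0.46×0.54/0.019² = 1862.0 → n = 1862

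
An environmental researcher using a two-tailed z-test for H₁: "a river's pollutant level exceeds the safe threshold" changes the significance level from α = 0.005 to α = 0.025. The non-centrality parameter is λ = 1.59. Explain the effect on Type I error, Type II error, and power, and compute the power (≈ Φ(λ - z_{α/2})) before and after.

Increasing α from 0.005 to 0.025:
• Type I error rate increases (α is the Type I rate by definition).
• Critical value moves from z_{α/2} = 2.807 to 2.241, so power = Φ(λ - z_{α/2}) goes from Φ(1.59 - 2.807) = 0.112 to Φ(1.59 - 2.241) = 0.258.
• Type II error rate β = 1 - power therefore decreases (0.888 → 0.742).
Appropriate when false negatives are costly — here, allowing unsafe pollution to continue.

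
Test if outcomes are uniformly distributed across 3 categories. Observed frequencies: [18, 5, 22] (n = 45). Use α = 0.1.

Expected = 15 each. χ² = Σ(O-E)²/E = 10.533. df = 2, critical value = 4.605. Reject H₀.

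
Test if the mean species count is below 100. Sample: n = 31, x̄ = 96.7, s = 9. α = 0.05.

t = (96.7 - 100)/(9/√31) = -2.042, df = 30. Critical t = -1.697. Reject H₀.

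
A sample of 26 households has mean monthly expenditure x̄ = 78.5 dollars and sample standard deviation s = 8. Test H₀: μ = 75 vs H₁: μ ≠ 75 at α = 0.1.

t = (x̄ - μ₀)/(s/√n) = (78.5 - 75)/(8/√26) = 2.231. df = 25, critical t = ±1.708. Reject H₀.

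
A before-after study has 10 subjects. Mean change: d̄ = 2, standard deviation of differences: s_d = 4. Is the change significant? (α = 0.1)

t = d̄/(s_d/√n) = 2/(4/√10) = 1.581. df = 9, critical t = ±1.833. Fail to reject H₀.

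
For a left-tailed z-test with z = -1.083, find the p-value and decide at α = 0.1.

p = P(Z < -1.083) = Φ(-1.083) ≈ 0.1394. Since p ≥ 0.1, fail to reject H₀ (not significant) at α = 0.1.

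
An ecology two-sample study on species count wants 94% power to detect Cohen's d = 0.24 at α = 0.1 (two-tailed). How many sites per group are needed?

z_{α/2} = 1.645, z_β = Φ⁻¹(0.94) = 1.555. For small effect (d = 0.24): n per group = 2(z_{α/2} + z_β)²/d² = 2(1.645 + 1.555)²/0.24² = 355.6 → 356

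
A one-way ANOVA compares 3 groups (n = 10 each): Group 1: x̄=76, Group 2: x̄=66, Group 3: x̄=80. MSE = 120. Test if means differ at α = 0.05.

Grand mean = 74.0. SS_between = 1040.0, MS_between = 520.0. F = 4.333, F_crit ≈ 3.354. Reject H₀.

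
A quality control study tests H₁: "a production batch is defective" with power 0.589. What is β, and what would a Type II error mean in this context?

β = 1 - power = 1 - 0.589 = 0.411. A Type II error is failing to reject H₀ when H₀ is false (false negative) — here, failing to conclude that a production batch is defective when in fact it is true. Consequence: shipping a defective batch — faulty products reach customers.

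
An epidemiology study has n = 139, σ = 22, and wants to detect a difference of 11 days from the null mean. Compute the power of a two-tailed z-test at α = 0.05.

SE = σ/√n = 22/√139 = 1.866. Non-centrality λ = d/SE = 11/1.866 = 5.895. Power ≈ Φ(λ - z_{α/2}) = Φ(5.895 - 1.96) = Φ(3.935) = 1.0.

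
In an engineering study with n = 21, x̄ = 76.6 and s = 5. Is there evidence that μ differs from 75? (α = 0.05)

t = (x̄ - μ₀)/(s/√n) = (76.6 - 75)/(5/√21) = 1.466. df = 20, critical t = ±2.086. Fail to reject H₀.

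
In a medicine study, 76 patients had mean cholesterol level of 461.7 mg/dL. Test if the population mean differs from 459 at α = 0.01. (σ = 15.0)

z = (x̄ - μ₀)/(σ/√n) = (461.7 - 459)/(15.0/√76) = 1.569. Critical value: ±2.576. Since |1.569| ≤ 2.576, Fail to reject H₀.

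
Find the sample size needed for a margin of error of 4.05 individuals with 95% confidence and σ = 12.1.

n = (z*σ/E)² = (1.96×12.1/4.05)² = 34.3 → n = 35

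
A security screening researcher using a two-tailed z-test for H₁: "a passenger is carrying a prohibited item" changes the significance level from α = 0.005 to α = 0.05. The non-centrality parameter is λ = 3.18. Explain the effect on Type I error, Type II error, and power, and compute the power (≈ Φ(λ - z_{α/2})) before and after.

Increasing α from 0.005 to 0.05:
• Type I error rate increases (α is the Type I rate by definition).
• Critical value moves from z_{α/2} = 2.807 to 1.96, so power = Φ(λ - z_{α/2}) goes from Φ(3.18 - 2.807) = 0.645 to Φ(3.18 - 1.96) = 0.889.
• Type II error rate β = 1 - power therefore decreases (0.355 → 0.111).
Appropriate when false negatives are costly — here, letting a prohibited item through — security breach.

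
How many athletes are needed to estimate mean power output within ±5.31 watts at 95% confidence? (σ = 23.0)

n = (z*σ/E)² = (1.96×23.0/5.31)² = 72.1 → n = 73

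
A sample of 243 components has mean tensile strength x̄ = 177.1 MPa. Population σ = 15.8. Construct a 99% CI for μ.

CI = x̄ ± z*(σ/√n) = 177.1 ± 2.576(15.8/√243) = 177.1 ± 2.61 = (174.49, 179.71)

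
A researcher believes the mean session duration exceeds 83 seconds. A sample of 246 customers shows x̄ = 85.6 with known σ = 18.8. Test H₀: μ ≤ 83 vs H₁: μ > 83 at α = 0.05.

z = 2.169. Critical value: 1.645. Reject H₀.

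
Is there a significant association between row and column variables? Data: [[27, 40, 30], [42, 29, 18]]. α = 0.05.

χ² = 7.685. df = 2, critical = 5.991. Reject H₀. Variables are dependent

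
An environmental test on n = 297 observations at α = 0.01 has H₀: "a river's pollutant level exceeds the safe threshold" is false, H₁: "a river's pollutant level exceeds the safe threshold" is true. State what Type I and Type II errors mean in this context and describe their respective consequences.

Type I (false positive): concluding that a river's pollutant level exceeds the safe threshold when it is not — shutting down a compliant factory unnecessarily. Type II (false negative): failing to conclude that a river's pollutant level exceeds the safe threshold when it is — allowing unsafe pollution to continue. Which is costlier depends on domain priorities and is a judgement call rather than a statistical fact.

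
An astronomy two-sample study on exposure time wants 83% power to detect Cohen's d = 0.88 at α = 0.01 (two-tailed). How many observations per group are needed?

z_{α/2} = 2.576, z_β = Φ⁻¹(0.83) = 0.954. For large effect (d = 0.88): n per group = 2(z_{α/2} + z_β)²/d² = 2(2.576 + 0.954)²/0.88² = 32.2 → 33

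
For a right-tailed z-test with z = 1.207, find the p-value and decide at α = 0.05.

p = P(Z > 1.207) = 1 - Φ(1.207) ≈ 0.1137. Since p ≥ 0.05, fail to reject H₀ (not significant) at α = 0.05.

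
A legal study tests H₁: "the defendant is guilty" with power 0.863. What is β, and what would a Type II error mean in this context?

β = 1 - power = 1 - 0.863 = 0.137. A Type II error is failing to reject H₀ when H₀ is false (false negative) — here, failing to conclude that the defendant is guilty when in fact it is true. Consequence: acquitting a guilty person.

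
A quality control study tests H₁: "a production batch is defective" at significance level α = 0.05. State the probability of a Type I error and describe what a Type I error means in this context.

P(Type I error) = α = 0.05. A Type I error is rejecting H₀ when H₀ is actually true (false positive) — here, concluding that a production batch is defective when in fact this is not the case. Consequence: scrapping a good batch — wasted material and cost for no reason.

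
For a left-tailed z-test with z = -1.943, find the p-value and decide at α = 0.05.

p = P(Z < -1.943) = Φ(-1.943) ≈ 0.026. Since p < 0.05, reject H₀ (significant) at α = 0.05.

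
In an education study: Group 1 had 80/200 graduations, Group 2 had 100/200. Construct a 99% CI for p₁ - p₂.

p̂₁ = 0.4, p̂₂ = 0.5. Difference = -0.1. CI = (-0.228, 0.028)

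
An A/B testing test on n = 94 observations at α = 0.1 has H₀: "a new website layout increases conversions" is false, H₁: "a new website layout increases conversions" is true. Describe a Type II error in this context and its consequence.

Type II error: failing to reject H₀ when it is false — concluding that a new website layout increases conversions is not supported when in fact it is. Consequence: discarding a layout that would have improved conversions — lost revenue.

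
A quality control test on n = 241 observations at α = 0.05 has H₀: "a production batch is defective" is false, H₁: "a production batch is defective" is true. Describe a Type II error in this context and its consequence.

Type II error: failing to reject H₀ when it is false — concluding that a production batch is defective is not supported when in fact it is. Consequence: shipping a defective batch — faulty products reach customers.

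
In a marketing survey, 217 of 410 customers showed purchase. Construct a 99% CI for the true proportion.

p̂ = 0.529. CI = p̂ ± z*√(p̂(1-p̂)/n) = (0.466, 0.593)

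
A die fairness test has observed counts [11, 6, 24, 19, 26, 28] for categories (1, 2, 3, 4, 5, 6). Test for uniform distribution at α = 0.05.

Expected = 19 each. χ² = Σ(O-E)²/E = 20.421. df = 5, critical value = 11.07. Reject H₀.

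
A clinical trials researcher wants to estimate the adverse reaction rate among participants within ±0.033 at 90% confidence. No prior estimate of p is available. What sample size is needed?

Conservative approach: use p = 0.5 (maximizes p(1-p) = 0.25). n = z²(0.25)/E² = 1.645²×0.25/0.033² = 621.2 → n = 622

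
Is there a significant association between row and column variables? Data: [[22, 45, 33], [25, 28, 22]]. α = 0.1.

χ² = 2.837. df = 2, critical = 4.605. Fail to reject H₀. No evidence of dependence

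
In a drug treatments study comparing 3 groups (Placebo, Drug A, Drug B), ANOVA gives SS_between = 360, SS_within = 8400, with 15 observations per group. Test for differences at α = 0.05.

df_between = 2, df_within = 42. F = MS_between/MS_within = 180.0/200.0 = 0.9. F_crit ≈ 3.22. Fail to reject H₀.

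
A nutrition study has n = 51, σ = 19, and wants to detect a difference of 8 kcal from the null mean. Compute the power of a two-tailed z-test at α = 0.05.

SE = σ/√n = 19/√51 = 2.661. Non-centrality λ = d/SE = 8/2.661 = 3.007. Power ≈ Φ(λ - z_{α/2}) = Φ(3.007 - 1.96) = Φ(1.047) = 0.852.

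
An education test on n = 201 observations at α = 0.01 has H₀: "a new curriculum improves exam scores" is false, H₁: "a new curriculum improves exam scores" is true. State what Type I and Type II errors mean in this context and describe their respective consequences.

Type I (false positive): concluding that a new curriculum improves exam scores when it is not — adopting a curriculum that gives no real benefit — disruption for nothing. Type II (false negative): failing to conclude that a new curriculum improves exam scores when it is — keeping the old curriculum when the new one would have helped students. Which is costlier depends on domain priorities and is a judgement call rather than a statistical fact.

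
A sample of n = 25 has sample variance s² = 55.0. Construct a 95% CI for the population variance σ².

df = 24. χ²_{0.025} = 39.364, χ²_{0.975} = 12.401. CI for σ² = ((n-1)s²/χ²_{α/2}, (n-1)s²/χ²_{1-α/2}) = (24·55.0/39.364, 24·55.0/12.401) = (33.53, 106.44)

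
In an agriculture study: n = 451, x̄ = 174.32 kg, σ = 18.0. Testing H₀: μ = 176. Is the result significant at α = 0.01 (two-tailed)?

z = (174.32 - 176)/(18.0/√451) = -1.982. Since |z| ≤ 2.576, not significant at α = 0.01.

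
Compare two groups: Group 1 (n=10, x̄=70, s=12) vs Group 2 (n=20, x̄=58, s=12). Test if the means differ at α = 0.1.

Pooled sp = 12.0. t = 2.582, df = 28. Critical t = ±1.701. Reject H₀.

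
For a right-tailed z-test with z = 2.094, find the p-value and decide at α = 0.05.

p = P(Z > 2.094) = 1 - Φ(2.094) ≈ 0.0181. Since p < 0.05, reject H₀ (significant) at α = 0.05.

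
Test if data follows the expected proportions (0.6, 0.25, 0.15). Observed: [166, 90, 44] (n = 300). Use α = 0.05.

Expected: [180.0, 75.0, 45.0]. χ² = 4.111. df = 2, critical = 5.991. Fail to reject H₀.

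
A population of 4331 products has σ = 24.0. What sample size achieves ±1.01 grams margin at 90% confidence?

Without FPC: n₀ = (1.645×24.0/1.01)² = 1527.958. With FPC: n = n₀N/(n₀+N-1) = 1129.7 → n = 1130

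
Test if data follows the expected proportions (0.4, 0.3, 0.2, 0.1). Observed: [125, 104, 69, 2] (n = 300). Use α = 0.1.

Expected: [120.0, 90.0, 60.0, 30.0]. χ² = 29.869. df = 3, critical = 6.251. Reject H₀.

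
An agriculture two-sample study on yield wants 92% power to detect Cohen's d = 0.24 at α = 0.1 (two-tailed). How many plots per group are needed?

z_{α/2} = 1.645, z_β = Φ⁻¹(0.92) = 1.405. For small effect (d = 0.24): n per group = 2(z_{α/2} + z_β)²/d² = 2(1.645 + 1.405)²/0.24² = 323.003 → 324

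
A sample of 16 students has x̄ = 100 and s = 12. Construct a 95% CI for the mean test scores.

CI = x̄ ± t*(s/√n) = 100 ± 2.131(12/√16) = (93.61, 106.39)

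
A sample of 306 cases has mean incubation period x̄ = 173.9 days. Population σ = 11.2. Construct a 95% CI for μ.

CI = x̄ ± z*(σ/√n) = 173.9 ± 1.96(11.2/√306) = 173.9 ± 1.25 = (172.65, 175.15)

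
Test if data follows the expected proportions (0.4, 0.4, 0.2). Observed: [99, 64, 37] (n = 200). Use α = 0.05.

Expected: [80.0, 80.0, 40.0]. χ² = 7.938. df = 2, critical = 5.991. Reject H₀.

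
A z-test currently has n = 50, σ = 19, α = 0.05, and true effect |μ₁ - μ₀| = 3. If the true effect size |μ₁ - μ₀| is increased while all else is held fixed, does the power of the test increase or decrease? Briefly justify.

Power increases: a larger true effect increases the non-centrality λ = |μ₁ - μ₀|/(σ/√n).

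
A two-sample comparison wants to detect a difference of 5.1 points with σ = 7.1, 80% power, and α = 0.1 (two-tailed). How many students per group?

n per group = 2(z_α/2 + z_β)²σ²/d² = 2×(1.645 + 0.84)²×7.1²/5.1² = 23.9 → n = 24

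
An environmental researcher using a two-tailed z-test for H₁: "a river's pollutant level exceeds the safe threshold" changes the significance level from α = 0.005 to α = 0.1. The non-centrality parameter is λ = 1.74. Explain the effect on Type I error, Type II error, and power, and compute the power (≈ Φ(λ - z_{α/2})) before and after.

Increasing α from 0.005 to 0.1:
• Type I error rate increases (α is the Type I rate by definition).
• Critical value moves from z_{α/2} = 2.807 to 1.645, so power = Φ(λ - z_{α/2}) goes from Φ(1.74 - 2.807) = 0.143 to Φ(1.74 - 1.645) = 0.538.
• Type II error rate β = 1 - power therefore decreases (0.857 → 0.462).
Appropriate when false negatives are costly — here, allowing unsafe pollution to continue.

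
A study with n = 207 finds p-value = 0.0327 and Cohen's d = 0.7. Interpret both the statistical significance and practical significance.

Statistically significant (p = 0.0327 < 0.05). Cohen's d = 0.7 indicates a medium effect size. Both statistical and practical significance should be considered.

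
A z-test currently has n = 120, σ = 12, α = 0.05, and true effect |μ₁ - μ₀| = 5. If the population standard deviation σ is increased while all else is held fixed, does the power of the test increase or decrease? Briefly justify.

Power decreases: a larger σ inflates the standard error σ/√n, pulling the sampling distribution under H₁ back toward the critical value.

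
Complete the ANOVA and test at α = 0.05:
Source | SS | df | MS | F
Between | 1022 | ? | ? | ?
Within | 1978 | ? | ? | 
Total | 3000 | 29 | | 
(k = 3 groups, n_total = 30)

df_between = 2, df_within = 27. MS_between = 511.0, MS_within = 73.26. F = 6.975, F_crit ≈ 3.354. Reject H₀.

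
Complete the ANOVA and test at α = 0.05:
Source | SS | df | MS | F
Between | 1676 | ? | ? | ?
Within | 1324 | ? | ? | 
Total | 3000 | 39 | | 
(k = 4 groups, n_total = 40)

df_between = 3, df_within = 36. MS_between = 558.67, MS_within = 36.78. F = 15.19, F_crit ≈ 2.866. Reject H₀.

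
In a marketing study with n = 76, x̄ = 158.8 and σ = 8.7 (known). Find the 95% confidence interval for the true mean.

CI = x̄ ± z*(σ/√n) = 158.8 ± 1.96(8.7/√76) = 158.8 ± 1.96 = (156.84, 160.76)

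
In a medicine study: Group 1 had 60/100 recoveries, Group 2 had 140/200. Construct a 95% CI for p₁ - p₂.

p̂₁ = 0.6, p̂₂ = 0.7. Difference = -0.1. CI = (-0.215, 0.015)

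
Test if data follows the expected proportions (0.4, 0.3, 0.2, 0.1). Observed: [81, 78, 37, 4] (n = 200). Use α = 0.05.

Expected: [80.0, 60.0, 40.0, 20.0]. χ² = 18.438. df = 3, critical = 7.815. Reject H₀.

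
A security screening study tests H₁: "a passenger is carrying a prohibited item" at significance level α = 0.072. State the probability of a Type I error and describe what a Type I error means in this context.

P(Type I error) = α = 0.072. A Type I error is rejecting H₀ when H₀ is actually true (false positive) — here, concluding that a passenger is carrying a prohibited item when in fact this is not the case. Consequence: detaining an innocent passenger — delay and inconvenience.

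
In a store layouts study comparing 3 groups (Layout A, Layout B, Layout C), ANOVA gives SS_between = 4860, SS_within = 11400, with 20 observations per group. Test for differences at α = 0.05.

df_between = 2, df_within = 57. F = MS_between/MS_within = 2430.0/200.0 = 12.15. F_crit ≈ 3.159. Reject H₀. At least one mean differs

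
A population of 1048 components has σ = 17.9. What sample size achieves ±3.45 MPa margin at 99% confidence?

Without FPC: n₀ = (2.576×17.9/3.45)² = 178.632. With FPC: n = n₀N/(n₀+N-1) = 152.7 → n = 153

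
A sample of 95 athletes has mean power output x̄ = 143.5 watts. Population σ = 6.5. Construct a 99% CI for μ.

CI = x̄ ± z*(σ/√n) = 143.5 ± 2.576(6.5/√95) = 143.5 ± 1.72 = (141.78, 145.22)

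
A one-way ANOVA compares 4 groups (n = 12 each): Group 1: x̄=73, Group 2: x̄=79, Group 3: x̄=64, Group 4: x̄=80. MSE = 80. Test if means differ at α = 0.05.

Grand mean = 74.0. SS_between = 1944.0, MS_between = 648.0. F = 8.1, F_crit ≈ 2.816. Reject H₀.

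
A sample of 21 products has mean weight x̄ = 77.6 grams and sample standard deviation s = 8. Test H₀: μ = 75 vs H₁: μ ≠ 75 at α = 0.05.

t = (x̄ - μ₀)/(s/√n) = (77.6 - 75)/(8/√21) = 1.489. df = 20, critical t = ±2.086. Fail to reject H₀.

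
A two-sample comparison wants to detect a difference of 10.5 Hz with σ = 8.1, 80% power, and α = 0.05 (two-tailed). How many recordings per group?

n per group = 2(z_α/2 + z_β)²σ²/d² = 2×(1.96 + 0.84)²×8.1²/10.5² = 9.3 → n = 10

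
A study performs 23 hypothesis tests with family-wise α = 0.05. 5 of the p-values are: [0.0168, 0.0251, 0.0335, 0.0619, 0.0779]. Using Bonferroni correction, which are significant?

Bonferroni α = 0.05/23 = 0.00217. None of the given p-values are significant.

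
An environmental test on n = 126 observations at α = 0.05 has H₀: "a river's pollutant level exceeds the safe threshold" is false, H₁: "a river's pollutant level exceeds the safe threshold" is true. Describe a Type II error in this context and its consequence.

Type II error: failing to reject H₀ when it is false — concluding that a river's pollutant level exceeds the safe threshold is not supported when in fact it is. Consequence: allowing unsafe pollution to continue.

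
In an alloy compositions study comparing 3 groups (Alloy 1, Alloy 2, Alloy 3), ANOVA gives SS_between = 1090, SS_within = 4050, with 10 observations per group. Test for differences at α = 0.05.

df_between = 2, df_within = 27. F = MS_between/MS_within = 545.0/150.0 = 3.633. F_crit ≈ 3.354. Reject H₀. At least one mean differs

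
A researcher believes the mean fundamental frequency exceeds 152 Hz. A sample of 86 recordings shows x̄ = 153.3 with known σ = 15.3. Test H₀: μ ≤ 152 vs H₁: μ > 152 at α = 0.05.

z = 0.788. Critical value: 1.645. Fail to reject H₀.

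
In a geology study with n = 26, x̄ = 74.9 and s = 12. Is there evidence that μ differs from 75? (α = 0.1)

t = (x̄ - μ₀)/(s/√n) = (74.9 - 75)/(12/√26) = -0.042. df = 25, critical t = ±1.708. Fail to reject H₀.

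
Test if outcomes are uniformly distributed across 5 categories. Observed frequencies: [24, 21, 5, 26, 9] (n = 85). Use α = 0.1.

Expected = 17 each. χ² = Σ(O-E)²/E = 20.824. df = 4, critical value = 7.779. Reject H₀.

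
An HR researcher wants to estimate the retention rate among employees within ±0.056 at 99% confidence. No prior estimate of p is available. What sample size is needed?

Conservative approach: use p = 0.5 (maximizes p(1-p) = 0.25). n = z²(0.25)/E² = 2.576²×0.25/0.056² = 529.0 → n = 529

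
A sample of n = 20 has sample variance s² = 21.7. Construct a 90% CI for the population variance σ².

df = 19. χ²_{0.05} = 30.144, χ²_{0.95} = 10.117. CI for σ² = ((n-1)s²/χ²_{α/2}, (n-1)s²/χ²_{1-α/2}) = (19·21.7/30.144, 19·21.7/10.117) = (13.68, 40.75)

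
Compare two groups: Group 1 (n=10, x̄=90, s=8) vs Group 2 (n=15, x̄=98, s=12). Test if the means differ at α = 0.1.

Pooled sp = 10.62. t = -1.846, df = 23. Critical t = ±1.714. Reject H₀.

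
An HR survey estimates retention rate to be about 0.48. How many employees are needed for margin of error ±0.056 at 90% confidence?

n = z²p(1-p)/E² = 1.645²×0.48×0.52/0.056² = 215.4 → n = 216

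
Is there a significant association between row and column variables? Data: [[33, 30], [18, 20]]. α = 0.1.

χ² = 0.238. df = 1, critical = 2.706. Fail to reject H₀. No evidence of dependence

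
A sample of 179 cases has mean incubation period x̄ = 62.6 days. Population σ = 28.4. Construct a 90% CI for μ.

CI = x̄ ± z*(σ/√n) = 62.6 ± 1.645(28.4/√179) = 62.6 ± 3.49 = (59.11, 66.09)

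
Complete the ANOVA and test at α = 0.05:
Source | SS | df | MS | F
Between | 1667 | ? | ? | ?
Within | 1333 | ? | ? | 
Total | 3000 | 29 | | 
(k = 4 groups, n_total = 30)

df_between = 3, df_within = 26. MS_between = 555.67, MS_within = 51.27. F = 10.838, F_crit ≈ 2.975. Reject H₀.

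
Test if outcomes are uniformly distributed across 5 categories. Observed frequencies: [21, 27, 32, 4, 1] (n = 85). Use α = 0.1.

Expected = 17 each. χ² = Σ(O-E)²/E = 45.059. df = 4, critical value = 7.779. Reject H₀.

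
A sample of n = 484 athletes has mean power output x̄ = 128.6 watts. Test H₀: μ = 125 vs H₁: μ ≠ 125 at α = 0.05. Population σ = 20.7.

z = (x̄ - μ₀)/(σ/√n) = (128.6 - 125)/(20.7/√484) = 3.826. Critical value: ±1.96. Since |3.826| > 1.96, Reject H₀.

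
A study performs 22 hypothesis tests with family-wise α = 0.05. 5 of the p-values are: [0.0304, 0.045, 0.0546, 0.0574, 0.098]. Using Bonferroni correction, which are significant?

Bonferroni α = 0.05/22 = 0.00227. None of the given p-values are significant.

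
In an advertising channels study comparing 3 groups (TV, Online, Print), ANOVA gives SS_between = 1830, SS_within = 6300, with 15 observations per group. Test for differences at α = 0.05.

df_between = 2, df_within = 42. F = MS_between/MS_within = 915.0/150.0 = 6.1. F_crit ≈ 3.22. Reject H₀. At least one mean differs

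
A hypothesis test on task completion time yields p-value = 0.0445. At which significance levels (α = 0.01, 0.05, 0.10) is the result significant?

p = 0.0445. Significant at: α = 0.05, 0.1.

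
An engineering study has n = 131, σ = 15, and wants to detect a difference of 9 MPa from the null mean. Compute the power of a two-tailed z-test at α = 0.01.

SE = σ/√n = 15/√131 = 1.311. Non-centrality λ = d/SE = 9/1.311 = 6.867. Power ≈ Φ(λ - z_{α/2}) = Φ(6.867 - 2.576) = Φ(4.291) = 1.0.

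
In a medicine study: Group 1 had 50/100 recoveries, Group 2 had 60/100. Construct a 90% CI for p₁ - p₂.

p̂₁ = 0.5, p̂₂ = 0.6. Difference = -0.1. CI = (-0.215, 0.015)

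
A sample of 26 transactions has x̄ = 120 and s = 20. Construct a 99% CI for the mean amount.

CI = x̄ ± t*(s/√n) = 120 ± 2.787(20/√26) = (109.07, 130.93)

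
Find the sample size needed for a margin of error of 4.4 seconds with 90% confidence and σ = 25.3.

n = (z*σ/E)² = (1.645×25.3/4.4)² = 89.5 → n = 90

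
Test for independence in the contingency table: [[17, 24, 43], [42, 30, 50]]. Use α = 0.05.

χ² = 4.945. df = 2, critical = 5.991. Fail to reject H₀. No evidence of dependence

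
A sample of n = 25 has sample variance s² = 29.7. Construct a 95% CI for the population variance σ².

df = 24. χ²_{0.025} = 39.364, χ²_{0.975} = 12.401. CI for σ² = ((n-1)s²/χ²_{α/2}, (n-1)s²/χ²_{1-α/2}) = (24·29.7/39.364, 24·29.7/12.401) = (18.11, 57.48)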